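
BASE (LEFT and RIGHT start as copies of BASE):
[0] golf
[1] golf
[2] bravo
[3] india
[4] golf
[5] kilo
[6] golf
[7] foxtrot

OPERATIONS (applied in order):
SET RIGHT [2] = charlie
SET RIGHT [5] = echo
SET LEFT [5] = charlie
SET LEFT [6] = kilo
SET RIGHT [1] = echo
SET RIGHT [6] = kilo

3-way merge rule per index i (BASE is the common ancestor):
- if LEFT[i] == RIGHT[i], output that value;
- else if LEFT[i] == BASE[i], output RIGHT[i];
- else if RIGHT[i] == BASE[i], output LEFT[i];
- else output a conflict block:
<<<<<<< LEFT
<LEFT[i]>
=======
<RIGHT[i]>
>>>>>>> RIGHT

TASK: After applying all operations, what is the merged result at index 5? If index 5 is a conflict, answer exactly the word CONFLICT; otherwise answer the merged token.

Final LEFT:  [golf, golf, bravo, india, golf, charlie, kilo, foxtrot]
Final RIGHT: [golf, echo, charlie, india, golf, echo, kilo, foxtrot]
i=0: L=golf R=golf -> agree -> golf
i=1: L=golf=BASE, R=echo -> take RIGHT -> echo
i=2: L=bravo=BASE, R=charlie -> take RIGHT -> charlie
i=3: L=india R=india -> agree -> india
i=4: L=golf R=golf -> agree -> golf
i=5: BASE=kilo L=charlie R=echo all differ -> CONFLICT
i=6: L=kilo R=kilo -> agree -> kilo
i=7: L=foxtrot R=foxtrot -> agree -> foxtrot
Index 5 -> CONFLICT

Answer: CONFLICT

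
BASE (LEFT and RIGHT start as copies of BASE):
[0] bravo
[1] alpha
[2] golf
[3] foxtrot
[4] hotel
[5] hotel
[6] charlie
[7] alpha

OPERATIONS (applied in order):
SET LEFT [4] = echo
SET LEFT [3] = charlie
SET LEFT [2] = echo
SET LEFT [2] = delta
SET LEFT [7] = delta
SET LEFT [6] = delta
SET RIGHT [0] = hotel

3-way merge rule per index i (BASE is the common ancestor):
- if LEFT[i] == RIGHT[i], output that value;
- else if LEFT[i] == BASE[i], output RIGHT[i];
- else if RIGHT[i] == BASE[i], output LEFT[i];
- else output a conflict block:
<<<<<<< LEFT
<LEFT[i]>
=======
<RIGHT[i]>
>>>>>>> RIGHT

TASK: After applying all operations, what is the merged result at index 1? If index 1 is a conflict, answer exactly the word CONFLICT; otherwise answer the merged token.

Final LEFT:  [bravo, alpha, delta, charlie, echo, hotel, delta, delta]
Final RIGHT: [hotel, alpha, golf, foxtrot, hotel, hotel, charlie, alpha]
i=0: L=bravo=BASE, R=hotel -> take RIGHT -> hotel
i=1: L=alpha R=alpha -> agree -> alpha
i=2: L=delta, R=golf=BASE -> take LEFT -> delta
i=3: L=charlie, R=foxtrot=BASE -> take LEFT -> charlie
i=4: L=echo, R=hotel=BASE -> take LEFT -> echo
i=5: L=hotel R=hotel -> agree -> hotel
i=6: L=delta, R=charlie=BASE -> take LEFT -> delta
i=7: L=delta, R=alpha=BASE -> take LEFT -> delta
Index 1 -> alpha

Answer: alpha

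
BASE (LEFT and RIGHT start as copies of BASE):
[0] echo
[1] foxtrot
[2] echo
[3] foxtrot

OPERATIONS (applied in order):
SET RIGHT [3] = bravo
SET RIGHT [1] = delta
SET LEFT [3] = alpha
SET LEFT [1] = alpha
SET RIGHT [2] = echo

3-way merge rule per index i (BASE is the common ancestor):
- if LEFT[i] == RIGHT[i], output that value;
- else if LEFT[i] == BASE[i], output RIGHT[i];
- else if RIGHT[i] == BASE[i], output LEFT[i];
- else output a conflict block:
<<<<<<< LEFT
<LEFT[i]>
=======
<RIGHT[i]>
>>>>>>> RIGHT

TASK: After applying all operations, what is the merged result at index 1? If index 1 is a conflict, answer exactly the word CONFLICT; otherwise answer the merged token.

Final LEFT:  [echo, alpha, echo, alpha]
Final RIGHT: [echo, delta, echo, bravo]
i=0: L=echo R=echo -> agree -> echo
i=1: BASE=foxtrot L=alpha R=delta all differ -> CONFLICT
i=2: L=echo R=echo -> agree -> echo
i=3: BASE=foxtrot L=alpha R=bravo all differ -> CONFLICT
Index 1 -> CONFLICT

Answer: CONFLICT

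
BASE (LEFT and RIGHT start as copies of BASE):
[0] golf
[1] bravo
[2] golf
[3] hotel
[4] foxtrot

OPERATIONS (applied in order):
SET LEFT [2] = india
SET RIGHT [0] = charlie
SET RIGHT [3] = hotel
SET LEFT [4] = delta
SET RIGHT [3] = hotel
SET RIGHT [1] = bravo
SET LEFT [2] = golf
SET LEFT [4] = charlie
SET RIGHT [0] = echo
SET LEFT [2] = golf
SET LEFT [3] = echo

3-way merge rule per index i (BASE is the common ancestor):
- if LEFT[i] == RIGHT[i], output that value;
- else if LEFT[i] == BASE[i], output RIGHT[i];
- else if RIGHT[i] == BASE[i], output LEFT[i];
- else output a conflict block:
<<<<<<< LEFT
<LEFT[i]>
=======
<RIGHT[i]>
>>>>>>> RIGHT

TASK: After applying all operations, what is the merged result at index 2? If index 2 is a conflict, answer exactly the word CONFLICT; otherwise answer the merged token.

Final LEFT:  [golf, bravo, golf, echo, charlie]
Final RIGHT: [echo, bravo, golf, hotel, foxtrot]
i=0: L=golf=BASE, R=echo -> take RIGHT -> echo
i=1: L=bravo R=bravo -> agree -> bravo
i=2: L=golf R=golf -> agree -> golf
i=3: L=echo, R=hotel=BASE -> take LEFT -> echo
i=4: L=charlie, R=foxtrot=BASE -> take LEFT -> charlie
Index 2 -> golf

Answer: golf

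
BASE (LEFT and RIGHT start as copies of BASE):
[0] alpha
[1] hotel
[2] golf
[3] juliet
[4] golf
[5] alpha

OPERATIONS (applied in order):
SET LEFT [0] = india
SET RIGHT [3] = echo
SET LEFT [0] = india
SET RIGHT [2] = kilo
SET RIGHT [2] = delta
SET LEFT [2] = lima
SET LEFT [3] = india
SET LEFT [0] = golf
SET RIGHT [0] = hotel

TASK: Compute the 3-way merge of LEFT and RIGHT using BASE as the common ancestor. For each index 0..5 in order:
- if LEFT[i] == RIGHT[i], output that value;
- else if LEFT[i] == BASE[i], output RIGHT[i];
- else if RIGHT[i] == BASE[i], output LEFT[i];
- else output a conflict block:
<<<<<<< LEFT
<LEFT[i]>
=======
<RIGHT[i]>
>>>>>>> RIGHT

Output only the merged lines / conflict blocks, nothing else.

Answer: <<<<<<< LEFT
golf
=======
hotel
>>>>>>> RIGHT
hotel
<<<<<<< LEFT
lima
=======
delta
>>>>>>> RIGHT
<<<<<<< LEFT
india
=======
echo
>>>>>>> RIGHT
golf
alpha

Derivation:
Final LEFT:  [golf, hotel, lima, india, golf, alpha]
Final RIGHT: [hotel, hotel, delta, echo, golf, alpha]
i=0: BASE=alpha L=golf R=hotel all differ -> CONFLICT
i=1: L=hotel R=hotel -> agree -> hotel
i=2: BASE=golf L=lima R=delta all differ -> CONFLICT
i=3: BASE=juliet L=india R=echo all differ -> CONFLICT
i=4: L=golf R=golf -> agree -> golf
i=5: L=alpha R=alpha -> agree -> alpha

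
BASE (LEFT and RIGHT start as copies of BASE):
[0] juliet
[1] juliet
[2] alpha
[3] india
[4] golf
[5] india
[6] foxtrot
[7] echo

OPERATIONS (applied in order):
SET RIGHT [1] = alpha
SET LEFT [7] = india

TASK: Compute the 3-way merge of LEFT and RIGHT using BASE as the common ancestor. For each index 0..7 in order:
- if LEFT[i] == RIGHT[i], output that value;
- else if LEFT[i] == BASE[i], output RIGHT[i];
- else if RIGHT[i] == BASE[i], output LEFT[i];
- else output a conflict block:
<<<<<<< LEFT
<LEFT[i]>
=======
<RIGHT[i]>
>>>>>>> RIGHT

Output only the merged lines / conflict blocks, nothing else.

Answer: juliet
alpha
alpha
india
golf
india
foxtrot
india

Derivation:
Final LEFT:  [juliet, juliet, alpha, india, golf, india, foxtrot, india]
Final RIGHT: [juliet, alpha, alpha, india, golf, india, foxtrot, echo]
i=0: L=juliet R=juliet -> agree -> juliet
i=1: L=juliet=BASE, R=alpha -> take RIGHT -> alpha
i=2: L=alpha R=alpha -> agree -> alpha
i=3: L=india R=india -> agree -> india
i=4: L=golf R=golf -> agree -> golf
i=5: L=india R=india -> agree -> india
i=6: L=foxtrot R=foxtrot -> agree -> foxtrot
i=7: L=india, R=echo=BASE -> take LEFT -> india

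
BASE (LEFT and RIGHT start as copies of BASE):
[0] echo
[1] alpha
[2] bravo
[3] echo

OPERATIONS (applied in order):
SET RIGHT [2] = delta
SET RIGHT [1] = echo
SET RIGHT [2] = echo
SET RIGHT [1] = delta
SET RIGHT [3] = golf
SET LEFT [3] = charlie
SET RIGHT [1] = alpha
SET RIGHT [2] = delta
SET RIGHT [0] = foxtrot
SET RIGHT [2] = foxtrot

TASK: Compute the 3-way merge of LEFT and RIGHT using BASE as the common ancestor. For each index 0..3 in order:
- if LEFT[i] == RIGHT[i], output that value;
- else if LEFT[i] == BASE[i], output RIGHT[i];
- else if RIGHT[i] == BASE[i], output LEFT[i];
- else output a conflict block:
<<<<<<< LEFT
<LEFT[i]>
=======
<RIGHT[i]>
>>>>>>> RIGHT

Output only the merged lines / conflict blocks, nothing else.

Final LEFT:  [echo, alpha, bravo, charlie]
Final RIGHT: [foxtrot, alpha, foxtrot, golf]
i=0: L=echo=BASE, R=foxtrot -> take RIGHT -> foxtrot
i=1: L=alpha R=alpha -> agree -> alpha
i=2: L=bravo=BASE, R=foxtrot -> take RIGHT -> foxtrot
i=3: BASE=echo L=charlie R=golf all differ -> CONFLICT

Answer: foxtrot
alpha
foxtrot
<<<<<<< LEFT
charlie
=======
golf
>>>>>>> RIGHT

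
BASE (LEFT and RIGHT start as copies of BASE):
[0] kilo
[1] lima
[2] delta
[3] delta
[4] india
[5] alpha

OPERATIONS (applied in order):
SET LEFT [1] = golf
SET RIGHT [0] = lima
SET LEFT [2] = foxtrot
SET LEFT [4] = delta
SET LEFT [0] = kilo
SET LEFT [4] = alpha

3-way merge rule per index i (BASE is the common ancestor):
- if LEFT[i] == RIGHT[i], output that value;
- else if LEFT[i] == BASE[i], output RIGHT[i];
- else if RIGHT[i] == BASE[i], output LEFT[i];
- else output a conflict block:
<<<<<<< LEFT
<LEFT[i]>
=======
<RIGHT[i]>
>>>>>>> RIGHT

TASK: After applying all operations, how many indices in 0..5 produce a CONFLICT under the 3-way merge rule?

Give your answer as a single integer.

Answer: 0

Derivation:
Final LEFT:  [kilo, golf, foxtrot, delta, alpha, alpha]
Final RIGHT: [lima, lima, delta, delta, india, alpha]
i=0: L=kilo=BASE, R=lima -> take RIGHT -> lima
i=1: L=golf, R=lima=BASE -> take LEFT -> golf
i=2: L=foxtrot, R=delta=BASE -> take LEFT -> foxtrot
i=3: L=delta R=delta -> agree -> delta
i=4: L=alpha, R=india=BASE -> take LEFT -> alpha
i=5: L=alpha R=alpha -> agree -> alpha
Conflict count: 0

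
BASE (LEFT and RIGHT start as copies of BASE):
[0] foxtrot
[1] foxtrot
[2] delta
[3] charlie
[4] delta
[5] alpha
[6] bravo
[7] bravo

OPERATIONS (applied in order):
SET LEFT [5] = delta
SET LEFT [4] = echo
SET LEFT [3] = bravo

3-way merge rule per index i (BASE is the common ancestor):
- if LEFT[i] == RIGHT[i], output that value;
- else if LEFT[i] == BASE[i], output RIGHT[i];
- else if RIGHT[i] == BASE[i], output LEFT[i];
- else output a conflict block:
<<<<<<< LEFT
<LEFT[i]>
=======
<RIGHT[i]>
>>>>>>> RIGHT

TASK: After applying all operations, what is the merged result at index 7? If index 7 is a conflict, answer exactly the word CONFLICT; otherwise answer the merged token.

Final LEFT:  [foxtrot, foxtrot, delta, bravo, echo, delta, bravo, bravo]
Final RIGHT: [foxtrot, foxtrot, delta, charlie, delta, alpha, bravo, bravo]
i=0: L=foxtrot R=foxtrot -> agree -> foxtrot
i=1: L=foxtrot R=foxtrot -> agree -> foxtrot
i=2: L=delta R=delta -> agree -> delta
i=3: L=bravo, R=charlie=BASE -> take LEFT -> bravo
i=4: L=echo, R=delta=BASE -> take LEFT -> echo
i=5: L=delta, R=alpha=BASE -> take LEFT -> delta
i=6: L=bravo R=bravo -> agree -> bravo
i=7: L=bravo R=bravo -> agree -> bravo
Index 7 -> bravo

Answer: bravo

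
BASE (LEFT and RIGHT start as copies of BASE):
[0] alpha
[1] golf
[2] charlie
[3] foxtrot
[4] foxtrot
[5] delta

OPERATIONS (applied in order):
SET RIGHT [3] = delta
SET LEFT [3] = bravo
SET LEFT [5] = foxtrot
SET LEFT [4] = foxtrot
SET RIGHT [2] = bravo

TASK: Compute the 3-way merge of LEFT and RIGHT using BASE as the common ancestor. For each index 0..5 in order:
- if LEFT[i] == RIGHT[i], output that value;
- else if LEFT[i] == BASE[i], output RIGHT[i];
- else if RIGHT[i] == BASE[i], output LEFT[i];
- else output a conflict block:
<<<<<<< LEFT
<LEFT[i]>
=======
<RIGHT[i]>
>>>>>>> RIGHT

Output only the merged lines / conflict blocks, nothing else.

Answer: alpha
golf
bravo
<<<<<<< LEFT
bravo
=======
delta
>>>>>>> RIGHT
foxtrot
foxtrot

Derivation:
Final LEFT:  [alpha, golf, charlie, bravo, foxtrot, foxtrot]
Final RIGHT: [alpha, golf, bravo, delta, foxtrot, delta]
i=0: L=alpha R=alpha -> agree -> alpha
i=1: L=golf R=golf -> agree -> golf
i=2: L=charlie=BASE, R=bravo -> take RIGHT -> bravo
i=3: BASE=foxtrot L=bravo R=delta all differ -> CONFLICT
i=4: L=foxtrot R=foxtrot -> agree -> foxtrot
i=5: L=foxtrot, R=delta=BASE -> take LEFT -> foxtrot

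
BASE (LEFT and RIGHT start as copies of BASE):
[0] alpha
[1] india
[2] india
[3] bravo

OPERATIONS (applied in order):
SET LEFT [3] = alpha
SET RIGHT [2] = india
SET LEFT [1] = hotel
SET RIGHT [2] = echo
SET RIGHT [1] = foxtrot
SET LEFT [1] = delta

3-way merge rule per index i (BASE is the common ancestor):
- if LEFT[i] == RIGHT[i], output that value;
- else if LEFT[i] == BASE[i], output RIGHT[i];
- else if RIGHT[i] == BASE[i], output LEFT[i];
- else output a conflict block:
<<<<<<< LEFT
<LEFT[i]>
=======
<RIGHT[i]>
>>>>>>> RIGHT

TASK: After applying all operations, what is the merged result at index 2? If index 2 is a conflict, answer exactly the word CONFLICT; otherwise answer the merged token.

Final LEFT:  [alpha, delta, india, alpha]
Final RIGHT: [alpha, foxtrot, echo, bravo]
i=0: L=alpha R=alpha -> agree -> alpha
i=1: BASE=india L=delta R=foxtrot all differ -> CONFLICT
i=2: L=india=BASE, R=echo -> take RIGHT -> echo
i=3: L=alpha, R=bravo=BASE -> take LEFT -> alpha
Index 2 -> echo

Answer: echo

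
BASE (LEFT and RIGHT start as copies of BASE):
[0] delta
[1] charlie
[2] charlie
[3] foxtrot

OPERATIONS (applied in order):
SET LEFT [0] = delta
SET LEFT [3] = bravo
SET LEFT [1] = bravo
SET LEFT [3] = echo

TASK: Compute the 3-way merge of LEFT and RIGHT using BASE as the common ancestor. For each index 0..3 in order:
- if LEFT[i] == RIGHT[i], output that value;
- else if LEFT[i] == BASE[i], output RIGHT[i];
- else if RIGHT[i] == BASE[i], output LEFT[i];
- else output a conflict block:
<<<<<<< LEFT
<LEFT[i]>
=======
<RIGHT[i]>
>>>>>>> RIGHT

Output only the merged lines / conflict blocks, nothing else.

Final LEFT:  [delta, bravo, charlie, echo]
Final RIGHT: [delta, charlie, charlie, foxtrot]
i=0: L=delta R=delta -> agree -> delta
i=1: L=bravo, R=charlie=BASE -> take LEFT -> bravo
i=2: L=charlie R=charlie -> agree -> charlie
i=3: L=echo, R=foxtrot=BASE -> take LEFT -> echo

Answer: delta
bravo
charlie
echo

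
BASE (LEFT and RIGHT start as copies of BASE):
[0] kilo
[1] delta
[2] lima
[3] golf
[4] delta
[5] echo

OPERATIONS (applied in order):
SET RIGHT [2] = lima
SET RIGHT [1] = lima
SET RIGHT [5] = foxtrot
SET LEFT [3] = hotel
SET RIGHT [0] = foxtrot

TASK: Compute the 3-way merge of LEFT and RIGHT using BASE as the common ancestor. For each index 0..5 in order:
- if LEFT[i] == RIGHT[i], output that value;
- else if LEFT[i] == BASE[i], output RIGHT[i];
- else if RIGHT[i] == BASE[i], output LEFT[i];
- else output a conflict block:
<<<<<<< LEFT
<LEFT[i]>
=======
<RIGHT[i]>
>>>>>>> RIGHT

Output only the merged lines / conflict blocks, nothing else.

Answer: foxtrot
lima
lima
hotel
delta
foxtrot

Derivation:
Final LEFT:  [kilo, delta, lima, hotel, delta, echo]
Final RIGHT: [foxtrot, lima, lima, golf, delta, foxtrot]
i=0: L=kilo=BASE, R=foxtrot -> take RIGHT -> foxtrot
i=1: L=delta=BASE, R=lima -> take RIGHT -> lima
i=2: L=lima R=lima -> agree -> lima
i=3: L=hotel, R=golf=BASE -> take LEFT -> hotel
i=4: L=delta R=delta -> agree -> delta
i=5: L=echo=BASE, R=foxtrot -> take RIGHT -> foxtrot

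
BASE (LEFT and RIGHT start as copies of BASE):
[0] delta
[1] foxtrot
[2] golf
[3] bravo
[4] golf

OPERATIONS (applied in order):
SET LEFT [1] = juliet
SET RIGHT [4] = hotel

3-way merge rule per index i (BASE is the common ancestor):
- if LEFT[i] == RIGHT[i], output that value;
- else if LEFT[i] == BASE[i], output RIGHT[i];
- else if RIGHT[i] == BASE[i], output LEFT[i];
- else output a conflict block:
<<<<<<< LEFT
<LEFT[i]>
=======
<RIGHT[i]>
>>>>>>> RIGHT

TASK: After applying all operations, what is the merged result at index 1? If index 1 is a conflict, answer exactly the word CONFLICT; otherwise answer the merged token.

Final LEFT:  [delta, juliet, golf, bravo, golf]
Final RIGHT: [delta, foxtrot, golf, bravo, hotel]
i=0: L=delta R=delta -> agree -> delta
i=1: L=juliet, R=foxtrot=BASE -> take LEFT -> juliet
i=2: L=golf R=golf -> agree -> golf
i=3: L=bravo R=bravo -> agree -> bravo
i=4: L=golf=BASE, R=hotel -> take RIGHT -> hotel
Index 1 -> juliet

Answer: juliet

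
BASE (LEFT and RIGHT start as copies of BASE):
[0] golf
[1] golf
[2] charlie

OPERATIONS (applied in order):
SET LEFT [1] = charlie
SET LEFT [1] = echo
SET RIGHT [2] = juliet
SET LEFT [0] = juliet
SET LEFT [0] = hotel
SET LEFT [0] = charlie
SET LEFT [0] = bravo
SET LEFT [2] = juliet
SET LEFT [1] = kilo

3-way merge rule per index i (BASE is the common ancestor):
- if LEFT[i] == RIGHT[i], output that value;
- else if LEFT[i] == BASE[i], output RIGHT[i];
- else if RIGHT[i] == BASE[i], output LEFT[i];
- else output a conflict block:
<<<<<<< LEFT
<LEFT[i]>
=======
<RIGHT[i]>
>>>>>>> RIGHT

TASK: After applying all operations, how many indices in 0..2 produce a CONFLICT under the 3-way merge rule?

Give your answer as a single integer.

Answer: 0

Derivation:
Final LEFT:  [bravo, kilo, juliet]
Final RIGHT: [golf, golf, juliet]
i=0: L=bravo, R=golf=BASE -> take LEFT -> bravo
i=1: L=kilo, R=golf=BASE -> take LEFT -> kilo
i=2: L=juliet R=juliet -> agree -> juliet
Conflict count: 0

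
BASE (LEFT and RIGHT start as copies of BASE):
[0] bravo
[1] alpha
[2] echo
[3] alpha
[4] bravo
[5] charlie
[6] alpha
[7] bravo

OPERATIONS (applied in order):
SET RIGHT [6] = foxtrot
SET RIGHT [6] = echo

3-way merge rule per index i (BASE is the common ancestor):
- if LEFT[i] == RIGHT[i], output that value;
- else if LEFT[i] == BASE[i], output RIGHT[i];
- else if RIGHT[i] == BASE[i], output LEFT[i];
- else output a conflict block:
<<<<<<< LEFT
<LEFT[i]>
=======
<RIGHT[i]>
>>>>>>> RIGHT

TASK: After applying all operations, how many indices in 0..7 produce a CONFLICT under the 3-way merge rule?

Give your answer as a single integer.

Final LEFT:  [bravo, alpha, echo, alpha, bravo, charlie, alpha, bravo]
Final RIGHT: [bravo, alpha, echo, alpha, bravo, charlie, echo, bravo]
i=0: L=bravo R=bravo -> agree -> bravo
i=1: L=alpha R=alpha -> agree -> alpha
i=2: L=echo R=echo -> agree -> echo
i=3: L=alpha R=alpha -> agree -> alpha
i=4: L=bravo R=bravo -> agree -> bravo
i=5: L=charlie R=charlie -> agree -> charlie
i=6: L=alpha=BASE, R=echo -> take RIGHT -> echo
i=7: L=bravo R=bravo -> agree -> bravo
Conflict count: 0

Answer: 0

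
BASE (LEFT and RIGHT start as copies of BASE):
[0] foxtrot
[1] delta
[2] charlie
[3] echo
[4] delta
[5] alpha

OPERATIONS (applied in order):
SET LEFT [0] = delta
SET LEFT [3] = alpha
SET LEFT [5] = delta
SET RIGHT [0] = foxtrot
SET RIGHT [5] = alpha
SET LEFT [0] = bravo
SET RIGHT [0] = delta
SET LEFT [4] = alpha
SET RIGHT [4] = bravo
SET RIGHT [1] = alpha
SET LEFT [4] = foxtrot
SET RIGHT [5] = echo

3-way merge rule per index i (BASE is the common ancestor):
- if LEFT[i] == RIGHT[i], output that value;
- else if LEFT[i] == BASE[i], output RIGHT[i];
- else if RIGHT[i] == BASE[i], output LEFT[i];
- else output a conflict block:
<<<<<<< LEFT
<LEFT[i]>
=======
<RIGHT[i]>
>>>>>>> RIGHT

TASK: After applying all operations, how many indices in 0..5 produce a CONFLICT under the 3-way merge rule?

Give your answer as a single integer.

Answer: 3

Derivation:
Final LEFT:  [bravo, delta, charlie, alpha, foxtrot, delta]
Final RIGHT: [delta, alpha, charlie, echo, bravo, echo]
i=0: BASE=foxtrot L=bravo R=delta all differ -> CONFLICT
i=1: L=delta=BASE, R=alpha -> take RIGHT -> alpha
i=2: L=charlie R=charlie -> agree -> charlie
i=3: L=alpha, R=echo=BASE -> take LEFT -> alpha
i=4: BASE=delta L=foxtrot R=bravo all differ -> CONFLICT
i=5: BASE=alpha L=delta R=echo all differ -> CONFLICT
Conflict count: 3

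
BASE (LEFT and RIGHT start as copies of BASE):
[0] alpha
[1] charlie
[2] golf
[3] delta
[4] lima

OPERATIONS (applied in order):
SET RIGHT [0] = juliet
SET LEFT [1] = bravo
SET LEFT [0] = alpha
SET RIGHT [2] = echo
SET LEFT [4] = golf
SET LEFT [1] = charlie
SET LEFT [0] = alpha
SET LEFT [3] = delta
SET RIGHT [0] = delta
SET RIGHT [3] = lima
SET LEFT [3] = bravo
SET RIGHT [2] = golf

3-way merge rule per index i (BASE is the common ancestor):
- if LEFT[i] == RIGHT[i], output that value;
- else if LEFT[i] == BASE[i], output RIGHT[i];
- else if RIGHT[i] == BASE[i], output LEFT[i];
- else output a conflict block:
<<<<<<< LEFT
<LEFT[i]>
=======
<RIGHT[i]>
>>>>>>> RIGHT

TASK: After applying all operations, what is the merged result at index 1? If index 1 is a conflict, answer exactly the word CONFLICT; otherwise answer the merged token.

Answer: charlie

Derivation:
Final LEFT:  [alpha, charlie, golf, bravo, golf]
Final RIGHT: [delta, charlie, golf, lima, lima]
i=0: L=alpha=BASE, R=delta -> take RIGHT -> delta
i=1: L=charlie R=charlie -> agree -> charlie
i=2: L=golf R=golf -> agree -> golf
i=3: BASE=delta L=bravo R=lima all differ -> CONFLICT
i=4: L=golf, R=lima=BASE -> take LEFT -> golf
Index 1 -> charlie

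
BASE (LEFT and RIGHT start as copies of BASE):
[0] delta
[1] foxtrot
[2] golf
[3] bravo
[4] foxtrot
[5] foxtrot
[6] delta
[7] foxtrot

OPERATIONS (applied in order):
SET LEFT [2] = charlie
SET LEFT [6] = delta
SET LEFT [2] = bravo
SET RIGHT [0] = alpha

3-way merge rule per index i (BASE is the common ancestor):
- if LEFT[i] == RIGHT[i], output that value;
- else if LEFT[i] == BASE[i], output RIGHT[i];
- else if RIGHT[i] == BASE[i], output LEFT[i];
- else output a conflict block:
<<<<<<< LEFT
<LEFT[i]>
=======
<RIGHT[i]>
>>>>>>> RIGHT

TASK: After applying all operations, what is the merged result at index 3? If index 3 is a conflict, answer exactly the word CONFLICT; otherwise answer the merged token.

Final LEFT:  [delta, foxtrot, bravo, bravo, foxtrot, foxtrot, delta, foxtrot]
Final RIGHT: [alpha, foxtrot, golf, bravo, foxtrot, foxtrot, delta, foxtrot]
i=0: L=delta=BASE, R=alpha -> take RIGHT -> alpha
i=1: L=foxtrot R=foxtrot -> agree -> foxtrot
i=2: L=bravo, R=golf=BASE -> take LEFT -> bravo
i=3: L=bravo R=bravo -> agree -> bravo
i=4: L=foxtrot R=foxtrot -> agree -> foxtrot
i=5: L=foxtrot R=foxtrot -> agree -> foxtrot
i=6: L=delta R=delta -> agree -> delta
i=7: L=foxtrot R=foxtrot -> agree -> foxtrot
Index 3 -> bravo

Answer: bravo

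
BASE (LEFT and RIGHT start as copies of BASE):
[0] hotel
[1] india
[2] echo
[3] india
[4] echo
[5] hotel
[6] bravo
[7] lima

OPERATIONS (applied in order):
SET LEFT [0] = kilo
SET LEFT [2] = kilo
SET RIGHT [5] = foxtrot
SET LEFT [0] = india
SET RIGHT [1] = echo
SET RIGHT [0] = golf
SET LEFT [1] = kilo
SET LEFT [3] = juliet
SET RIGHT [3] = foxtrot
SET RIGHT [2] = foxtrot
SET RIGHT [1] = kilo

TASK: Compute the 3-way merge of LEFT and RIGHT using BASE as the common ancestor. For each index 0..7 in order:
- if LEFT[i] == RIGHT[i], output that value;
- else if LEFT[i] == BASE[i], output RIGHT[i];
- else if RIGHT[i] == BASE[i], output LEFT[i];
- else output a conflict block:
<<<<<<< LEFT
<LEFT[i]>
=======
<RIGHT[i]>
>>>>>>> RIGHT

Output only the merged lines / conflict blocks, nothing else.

Answer: <<<<<<< LEFT
india
=======
golf
>>>>>>> RIGHT
kilo
<<<<<<< LEFT
kilo
=======
foxtrot
>>>>>>> RIGHT
<<<<<<< LEFT
juliet
=======
foxtrot
>>>>>>> RIGHT
echo
foxtrot
bravo
lima

Derivation:
Final LEFT:  [india, kilo, kilo, juliet, echo, hotel, bravo, lima]
Final RIGHT: [golf, kilo, foxtrot, foxtrot, echo, foxtrot, bravo, lima]
i=0: BASE=hotel L=india R=golf all differ -> CONFLICT
i=1: L=kilo R=kilo -> agree -> kilo
i=2: BASE=echo L=kilo R=foxtrot all differ -> CONFLICT
i=3: BASE=india L=juliet R=foxtrot all differ -> CONFLICT
i=4: L=echo R=echo -> agree -> echo
i=5: L=hotel=BASE, R=foxtrot -> take RIGHT -> foxtrot
i=6: L=bravo R=bravo -> agree -> bravo
i=7: L=lima R=lima -> agree -> lima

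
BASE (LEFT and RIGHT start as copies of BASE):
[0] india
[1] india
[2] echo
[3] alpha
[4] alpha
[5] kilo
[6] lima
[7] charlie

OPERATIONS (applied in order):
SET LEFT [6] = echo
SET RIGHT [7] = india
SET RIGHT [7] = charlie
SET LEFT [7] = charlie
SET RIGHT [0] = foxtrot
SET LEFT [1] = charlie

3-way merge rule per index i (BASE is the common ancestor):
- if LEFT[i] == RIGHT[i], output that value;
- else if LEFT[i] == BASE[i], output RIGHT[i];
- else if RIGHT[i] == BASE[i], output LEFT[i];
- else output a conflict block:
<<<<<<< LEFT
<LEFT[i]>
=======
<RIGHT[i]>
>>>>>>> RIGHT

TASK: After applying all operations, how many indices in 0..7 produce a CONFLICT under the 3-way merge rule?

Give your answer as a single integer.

Answer: 0

Derivation:
Final LEFT:  [india, charlie, echo, alpha, alpha, kilo, echo, charlie]
Final RIGHT: [foxtrot, india, echo, alpha, alpha, kilo, lima, charlie]
i=0: L=india=BASE, R=foxtrot -> take RIGHT -> foxtrot
i=1: L=charlie, R=india=BASE -> take LEFT -> charlie
i=2: L=echo R=echo -> agree -> echo
i=3: L=alpha R=alpha -> agree -> alpha
i=4: L=alpha R=alpha -> agree -> alpha
i=5: L=kilo R=kilo -> agree -> kilo
i=6: L=echo, R=lima=BASE -> take LEFT -> echo
i=7: L=charlie R=charlie -> agree -> charlie
Conflict count: 0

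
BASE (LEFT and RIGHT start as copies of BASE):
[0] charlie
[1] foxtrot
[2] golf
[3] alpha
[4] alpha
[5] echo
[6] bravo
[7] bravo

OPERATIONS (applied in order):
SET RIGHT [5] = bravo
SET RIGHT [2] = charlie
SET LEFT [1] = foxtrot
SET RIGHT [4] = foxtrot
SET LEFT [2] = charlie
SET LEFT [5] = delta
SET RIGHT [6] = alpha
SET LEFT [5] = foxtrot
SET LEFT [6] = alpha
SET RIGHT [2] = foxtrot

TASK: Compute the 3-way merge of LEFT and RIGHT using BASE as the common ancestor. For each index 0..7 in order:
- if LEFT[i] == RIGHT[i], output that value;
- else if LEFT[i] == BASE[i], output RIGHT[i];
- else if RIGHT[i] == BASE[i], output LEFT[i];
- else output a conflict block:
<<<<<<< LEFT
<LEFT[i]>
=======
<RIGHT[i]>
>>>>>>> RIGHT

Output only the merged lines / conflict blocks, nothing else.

Final LEFT:  [charlie, foxtrot, charlie, alpha, alpha, foxtrot, alpha, bravo]
Final RIGHT: [charlie, foxtrot, foxtrot, alpha, foxtrot, bravo, alpha, bravo]
i=0: L=charlie R=charlie -> agree -> charlie
i=1: L=foxtrot R=foxtrot -> agree -> foxtrot
i=2: BASE=golf L=charlie R=foxtrot all differ -> CONFLICT
i=3: L=alpha R=alpha -> agree -> alpha
i=4: L=alpha=BASE, R=foxtrot -> take RIGHT -> foxtrot
i=5: BASE=echo L=foxtrot R=bravo all differ -> CONFLICT
i=6: L=alpha R=alpha -> agree -> alpha
i=7: L=bravo R=bravo -> agree -> bravo

Answer: charlie
foxtrot
<<<<<<< LEFT
charlie
=======
foxtrot
>>>>>>> RIGHT
alpha
foxtrot
<<<<<<< LEFT
foxtrot
=======
bravo
>>>>>>> RIGHT
alpha
bravo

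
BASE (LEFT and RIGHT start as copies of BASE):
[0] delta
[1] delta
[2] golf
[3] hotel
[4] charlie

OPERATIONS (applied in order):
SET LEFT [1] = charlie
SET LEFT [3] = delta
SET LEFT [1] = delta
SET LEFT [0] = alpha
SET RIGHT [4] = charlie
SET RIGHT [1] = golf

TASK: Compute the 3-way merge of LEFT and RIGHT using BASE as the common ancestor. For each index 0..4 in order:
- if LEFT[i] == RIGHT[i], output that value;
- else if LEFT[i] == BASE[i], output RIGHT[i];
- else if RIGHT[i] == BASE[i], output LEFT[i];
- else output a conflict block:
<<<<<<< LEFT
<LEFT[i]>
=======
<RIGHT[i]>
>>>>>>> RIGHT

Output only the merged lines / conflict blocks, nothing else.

Final LEFT:  [alpha, delta, golf, delta, charlie]
Final RIGHT: [delta, golf, golf, hotel, charlie]
i=0: L=alpha, R=delta=BASE -> take LEFT -> alpha
i=1: L=delta=BASE, R=golf -> take RIGHT -> golf
i=2: L=golf R=golf -> agree -> golf
i=3: L=delta, R=hotel=BASE -> take LEFT -> delta
i=4: L=charlie R=charlie -> agree -> charlie

Answer: alpha
golf
golf
delta
charlie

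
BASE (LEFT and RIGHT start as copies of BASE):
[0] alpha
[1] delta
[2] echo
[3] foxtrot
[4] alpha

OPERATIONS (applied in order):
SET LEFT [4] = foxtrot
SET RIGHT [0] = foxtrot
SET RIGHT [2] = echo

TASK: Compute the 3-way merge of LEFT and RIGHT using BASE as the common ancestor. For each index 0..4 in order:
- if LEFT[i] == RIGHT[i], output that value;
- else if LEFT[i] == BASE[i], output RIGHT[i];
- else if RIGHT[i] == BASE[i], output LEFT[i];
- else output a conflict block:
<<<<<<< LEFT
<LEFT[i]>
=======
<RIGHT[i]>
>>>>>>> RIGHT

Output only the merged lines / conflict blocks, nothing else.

Answer: foxtrot
delta
echo
foxtrot
foxtrot

Derivation:
Final LEFT:  [alpha, delta, echo, foxtrot, foxtrot]
Final RIGHT: [foxtrot, delta, echo, foxtrot, alpha]
i=0: L=alpha=BASE, R=foxtrot -> take RIGHT -> foxtrot
i=1: L=delta R=delta -> agree -> delta
i=2: L=echo R=echo -> agree -> echo
i=3: L=foxtrot R=foxtrot -> agree -> foxtrot
i=4: L=foxtrot, R=alpha=BASE -> take LEFT -> foxtrot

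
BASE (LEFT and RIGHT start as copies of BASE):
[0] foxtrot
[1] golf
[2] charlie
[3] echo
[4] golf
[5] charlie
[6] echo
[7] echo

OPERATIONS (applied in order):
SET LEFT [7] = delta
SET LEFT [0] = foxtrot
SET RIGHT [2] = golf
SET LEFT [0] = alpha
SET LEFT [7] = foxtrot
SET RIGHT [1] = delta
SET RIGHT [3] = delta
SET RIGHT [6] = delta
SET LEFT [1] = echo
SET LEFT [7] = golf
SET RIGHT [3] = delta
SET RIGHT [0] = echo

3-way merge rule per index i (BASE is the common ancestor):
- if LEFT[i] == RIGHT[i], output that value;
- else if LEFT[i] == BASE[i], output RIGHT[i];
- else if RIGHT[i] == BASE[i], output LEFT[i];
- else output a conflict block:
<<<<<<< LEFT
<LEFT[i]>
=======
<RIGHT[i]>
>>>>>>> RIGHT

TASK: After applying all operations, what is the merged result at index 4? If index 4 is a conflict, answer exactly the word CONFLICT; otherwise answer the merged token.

Final LEFT:  [alpha, echo, charlie, echo, golf, charlie, echo, golf]
Final RIGHT: [echo, delta, golf, delta, golf, charlie, delta, echo]
i=0: BASE=foxtrot L=alpha R=echo all differ -> CONFLICT
i=1: BASE=golf L=echo R=delta all differ -> CONFLICT
i=2: L=charlie=BASE, R=golf -> take RIGHT -> golf
i=3: L=echo=BASE, R=delta -> take RIGHT -> delta
i=4: L=golf R=golf -> agree -> golf
i=5: L=charlie R=charlie -> agree -> charlie
i=6: L=echo=BASE, R=delta -> take RIGHT -> delta
i=7: L=golf, R=echo=BASE -> take LEFT -> golf
Index 4 -> golf

Answer: golf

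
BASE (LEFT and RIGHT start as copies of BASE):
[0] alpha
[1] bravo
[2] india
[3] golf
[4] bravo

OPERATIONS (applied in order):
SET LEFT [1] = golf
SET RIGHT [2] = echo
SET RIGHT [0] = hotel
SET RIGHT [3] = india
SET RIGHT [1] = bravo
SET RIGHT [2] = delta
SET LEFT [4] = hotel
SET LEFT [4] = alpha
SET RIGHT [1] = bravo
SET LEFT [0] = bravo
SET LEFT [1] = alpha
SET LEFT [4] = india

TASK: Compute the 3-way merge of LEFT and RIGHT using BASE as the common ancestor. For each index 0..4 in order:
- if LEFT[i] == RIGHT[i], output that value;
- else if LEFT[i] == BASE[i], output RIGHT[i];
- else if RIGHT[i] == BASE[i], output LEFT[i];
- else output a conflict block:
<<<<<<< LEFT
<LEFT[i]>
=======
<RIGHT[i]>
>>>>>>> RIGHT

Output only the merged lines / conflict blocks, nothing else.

Final LEFT:  [bravo, alpha, india, golf, india]
Final RIGHT: [hotel, bravo, delta, india, bravo]
i=0: BASE=alpha L=bravo R=hotel all differ -> CONFLICT
i=1: L=alpha, R=bravo=BASE -> take LEFT -> alpha
i=2: L=india=BASE, R=delta -> take RIGHT -> delta
i=3: L=golf=BASE, R=india -> take RIGHT -> india
i=4: L=india, R=bravo=BASE -> take LEFT -> india

Answer: <<<<<<< LEFT
bravo
=======
hotel
>>>>>>> RIGHT
alpha
delta
india
india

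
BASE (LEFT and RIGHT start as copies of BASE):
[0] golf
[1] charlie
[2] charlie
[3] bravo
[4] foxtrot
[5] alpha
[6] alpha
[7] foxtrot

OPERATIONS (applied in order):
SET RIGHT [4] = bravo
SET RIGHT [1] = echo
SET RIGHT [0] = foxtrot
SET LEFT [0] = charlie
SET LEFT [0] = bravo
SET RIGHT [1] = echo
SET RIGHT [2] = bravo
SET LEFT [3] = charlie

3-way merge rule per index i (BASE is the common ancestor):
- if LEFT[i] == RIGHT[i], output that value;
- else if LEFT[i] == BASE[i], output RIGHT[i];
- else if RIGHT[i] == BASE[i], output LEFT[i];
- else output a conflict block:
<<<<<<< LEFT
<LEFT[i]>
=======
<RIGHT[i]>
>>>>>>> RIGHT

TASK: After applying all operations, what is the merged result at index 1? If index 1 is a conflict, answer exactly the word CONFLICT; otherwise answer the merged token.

Final LEFT:  [bravo, charlie, charlie, charlie, foxtrot, alpha, alpha, foxtrot]
Final RIGHT: [foxtrot, echo, bravo, bravo, bravo, alpha, alpha, foxtrot]
i=0: BASE=golf L=bravo R=foxtrot all differ -> CONFLICT
i=1: L=charlie=BASE, R=echo -> take RIGHT -> echo
i=2: L=charlie=BASE, R=bravo -> take RIGHT -> bravo
i=3: L=charlie, R=bravo=BASE -> take LEFT -> charlie
i=4: L=foxtrot=BASE, R=bravo -> take RIGHT -> bravo
i=5: L=alpha R=alpha -> agree -> alpha
i=6: L=alpha R=alpha -> agree -> alpha
i=7: L=foxtrot R=foxtrot -> agree -> foxtrot
Index 1 -> echo

Answer: echo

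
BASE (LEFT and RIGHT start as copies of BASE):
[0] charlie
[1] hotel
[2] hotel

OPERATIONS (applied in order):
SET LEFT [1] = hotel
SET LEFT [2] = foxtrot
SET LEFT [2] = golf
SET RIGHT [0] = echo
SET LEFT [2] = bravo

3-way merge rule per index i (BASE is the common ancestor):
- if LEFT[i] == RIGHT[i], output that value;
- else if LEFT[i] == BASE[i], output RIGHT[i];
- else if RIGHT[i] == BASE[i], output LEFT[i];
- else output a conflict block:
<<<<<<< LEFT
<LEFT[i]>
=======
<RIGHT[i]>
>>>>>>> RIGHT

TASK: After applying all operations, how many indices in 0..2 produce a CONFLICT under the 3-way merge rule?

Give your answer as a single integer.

Answer: 0

Derivation:
Final LEFT:  [charlie, hotel, bravo]
Final RIGHT: [echo, hotel, hotel]
i=0: L=charlie=BASE, R=echo -> take RIGHT -> echo
i=1: L=hotel R=hotel -> agree -> hotel
i=2: L=bravo, R=hotel=BASE -> take LEFT -> bravo
Conflict count: 0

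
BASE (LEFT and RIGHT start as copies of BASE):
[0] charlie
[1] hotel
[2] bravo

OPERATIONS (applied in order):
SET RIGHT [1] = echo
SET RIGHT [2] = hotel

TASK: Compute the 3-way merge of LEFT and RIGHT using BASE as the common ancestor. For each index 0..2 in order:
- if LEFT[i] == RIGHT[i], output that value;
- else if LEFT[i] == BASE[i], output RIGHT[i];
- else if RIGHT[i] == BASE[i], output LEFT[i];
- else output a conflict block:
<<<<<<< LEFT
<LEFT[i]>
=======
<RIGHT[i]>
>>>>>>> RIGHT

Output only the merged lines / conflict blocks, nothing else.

Answer: charlie
echo
hotel

Derivation:
Final LEFT:  [charlie, hotel, bravo]
Final RIGHT: [charlie, echo, hotel]
i=0: L=charlie R=charlie -> agree -> charlie
i=1: L=hotel=BASE, R=echo -> take RIGHT -> echo
i=2: L=bravo=BASE, R=hotel -> take RIGHT -> hotel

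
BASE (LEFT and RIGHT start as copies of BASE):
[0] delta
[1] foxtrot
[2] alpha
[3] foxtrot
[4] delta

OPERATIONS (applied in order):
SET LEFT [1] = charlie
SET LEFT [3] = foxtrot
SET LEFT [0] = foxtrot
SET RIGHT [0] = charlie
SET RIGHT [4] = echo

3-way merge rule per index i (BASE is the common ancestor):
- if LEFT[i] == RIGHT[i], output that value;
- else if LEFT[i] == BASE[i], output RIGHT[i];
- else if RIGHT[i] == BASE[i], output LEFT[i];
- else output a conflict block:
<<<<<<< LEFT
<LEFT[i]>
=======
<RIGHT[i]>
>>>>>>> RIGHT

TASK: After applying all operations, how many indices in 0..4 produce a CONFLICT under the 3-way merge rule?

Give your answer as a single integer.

Final LEFT:  [foxtrot, charlie, alpha, foxtrot, delta]
Final RIGHT: [charlie, foxtrot, alpha, foxtrot, echo]
i=0: BASE=delta L=foxtrot R=charlie all differ -> CONFLICT
i=1: L=charlie, R=foxtrot=BASE -> take LEFT -> charlie
i=2: L=alpha R=alpha -> agree -> alpha
i=3: L=foxtrot R=foxtrot -> agree -> foxtrot
i=4: L=delta=BASE, R=echo -> take RIGHT -> echo
Conflict count: 1

Answer: 1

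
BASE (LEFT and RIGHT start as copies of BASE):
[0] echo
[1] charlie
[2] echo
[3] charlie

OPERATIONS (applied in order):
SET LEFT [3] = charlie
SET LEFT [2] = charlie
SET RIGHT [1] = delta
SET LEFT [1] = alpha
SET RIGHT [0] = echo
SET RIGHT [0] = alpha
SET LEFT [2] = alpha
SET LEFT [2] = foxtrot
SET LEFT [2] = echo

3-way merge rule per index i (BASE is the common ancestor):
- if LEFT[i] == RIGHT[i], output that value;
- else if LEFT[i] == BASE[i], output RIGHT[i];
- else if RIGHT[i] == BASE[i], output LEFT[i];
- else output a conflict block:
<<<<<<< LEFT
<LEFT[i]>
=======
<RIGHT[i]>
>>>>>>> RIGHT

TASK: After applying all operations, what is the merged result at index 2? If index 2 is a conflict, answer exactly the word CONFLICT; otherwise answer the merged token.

Answer: echo

Derivation:
Final LEFT:  [echo, alpha, echo, charlie]
Final RIGHT: [alpha, delta, echo, charlie]
i=0: L=echo=BASE, R=alpha -> take RIGHT -> alpha
i=1: BASE=charlie L=alpha R=delta all differ -> CONFLICT
i=2: L=echo R=echo -> agree -> echo
i=3: L=charlie R=charlie -> agree -> charlie
Index 2 -> echo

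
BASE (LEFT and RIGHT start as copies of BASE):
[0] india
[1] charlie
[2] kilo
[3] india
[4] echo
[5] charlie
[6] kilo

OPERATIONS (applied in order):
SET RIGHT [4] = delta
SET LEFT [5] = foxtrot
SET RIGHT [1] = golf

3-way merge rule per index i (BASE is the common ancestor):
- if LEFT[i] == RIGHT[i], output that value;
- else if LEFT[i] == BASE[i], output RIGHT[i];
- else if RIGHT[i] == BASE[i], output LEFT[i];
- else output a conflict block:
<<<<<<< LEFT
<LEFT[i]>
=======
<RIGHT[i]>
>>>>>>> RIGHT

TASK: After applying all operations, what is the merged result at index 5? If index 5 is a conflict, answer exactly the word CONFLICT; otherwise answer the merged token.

Answer: foxtrot

Derivation:
Final LEFT:  [india, charlie, kilo, india, echo, foxtrot, kilo]
Final RIGHT: [india, golf, kilo, india, delta, charlie, kilo]
i=0: L=india R=india -> agree -> india
i=1: L=charlie=BASE, R=golf -> take RIGHT -> golf
i=2: L=kilo R=kilo -> agree -> kilo
i=3: L=india R=india -> agree -> india
i=4: L=echo=BASE, R=delta -> take RIGHT -> delta
i=5: L=foxtrot, R=charlie=BASE -> take LEFT -> foxtrot
i=6: L=kilo R=kilo -> agree -> kilo
Index 5 -> foxtrot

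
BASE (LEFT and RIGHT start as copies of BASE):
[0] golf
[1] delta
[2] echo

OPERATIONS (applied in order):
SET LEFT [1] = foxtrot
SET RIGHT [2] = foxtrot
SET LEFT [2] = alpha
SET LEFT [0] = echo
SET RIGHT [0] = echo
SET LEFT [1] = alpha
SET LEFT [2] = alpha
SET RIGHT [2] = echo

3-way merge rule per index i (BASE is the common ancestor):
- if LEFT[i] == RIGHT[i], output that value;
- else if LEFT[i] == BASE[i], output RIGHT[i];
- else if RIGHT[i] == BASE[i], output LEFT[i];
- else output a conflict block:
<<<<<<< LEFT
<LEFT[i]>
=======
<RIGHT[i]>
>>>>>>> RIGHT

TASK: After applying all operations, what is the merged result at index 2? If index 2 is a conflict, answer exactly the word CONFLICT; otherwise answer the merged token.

Answer: alpha

Derivation:
Final LEFT:  [echo, alpha, alpha]
Final RIGHT: [echo, delta, echo]
i=0: L=echo R=echo -> agree -> echo
i=1: L=alpha, R=delta=BASE -> take LEFT -> alpha
i=2: L=alpha, R=echo=BASE -> take LEFT -> alpha
Index 2 -> alpha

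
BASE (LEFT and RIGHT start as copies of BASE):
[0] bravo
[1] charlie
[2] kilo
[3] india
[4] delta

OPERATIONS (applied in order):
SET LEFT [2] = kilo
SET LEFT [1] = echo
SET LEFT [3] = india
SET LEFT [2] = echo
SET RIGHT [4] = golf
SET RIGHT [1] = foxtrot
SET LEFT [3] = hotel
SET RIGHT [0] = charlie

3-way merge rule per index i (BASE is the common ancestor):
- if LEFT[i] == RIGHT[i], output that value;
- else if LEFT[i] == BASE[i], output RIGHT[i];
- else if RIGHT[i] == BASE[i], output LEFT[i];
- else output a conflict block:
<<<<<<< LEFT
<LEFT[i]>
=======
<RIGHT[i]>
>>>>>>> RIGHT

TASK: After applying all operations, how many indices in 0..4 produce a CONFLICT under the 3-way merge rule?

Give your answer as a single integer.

Final LEFT:  [bravo, echo, echo, hotel, delta]
Final RIGHT: [charlie, foxtrot, kilo, india, golf]
i=0: L=bravo=BASE, R=charlie -> take RIGHT -> charlie
i=1: BASE=charlie L=echo R=foxtrot all differ -> CONFLICT
i=2: L=echo, R=kilo=BASE -> take LEFT -> echo
i=3: L=hotel, R=india=BASE -> take LEFT -> hotel
i=4: L=delta=BASE, R=golf -> take RIGHT -> golf
Conflict count: 1

Answer: 1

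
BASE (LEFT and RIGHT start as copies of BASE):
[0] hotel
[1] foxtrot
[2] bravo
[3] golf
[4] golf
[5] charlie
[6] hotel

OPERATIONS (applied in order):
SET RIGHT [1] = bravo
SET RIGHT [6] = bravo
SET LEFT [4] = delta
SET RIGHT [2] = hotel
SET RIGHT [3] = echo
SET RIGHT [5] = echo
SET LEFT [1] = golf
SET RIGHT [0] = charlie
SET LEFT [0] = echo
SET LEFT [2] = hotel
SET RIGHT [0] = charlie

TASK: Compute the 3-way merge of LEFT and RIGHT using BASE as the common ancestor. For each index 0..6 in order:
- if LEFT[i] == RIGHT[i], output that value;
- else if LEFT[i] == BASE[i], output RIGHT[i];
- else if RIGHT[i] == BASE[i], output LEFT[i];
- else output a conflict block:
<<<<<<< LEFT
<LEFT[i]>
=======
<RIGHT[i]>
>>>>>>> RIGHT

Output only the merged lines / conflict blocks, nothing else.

Final LEFT:  [echo, golf, hotel, golf, delta, charlie, hotel]
Final RIGHT: [charlie, bravo, hotel, echo, golf, echo, bravo]
i=0: BASE=hotel L=echo R=charlie all differ -> CONFLICT
i=1: BASE=foxtrot L=golf R=bravo all differ -> CONFLICT
i=2: L=hotel R=hotel -> agree -> hotel
i=3: L=golf=BASE, R=echo -> take RIGHT -> echo
i=4: L=delta, R=golf=BASE -> take LEFT -> delta
i=5: L=charlie=BASE, R=echo -> take RIGHT -> echo
i=6: L=hotel=BASE, R=bravo -> take RIGHT -> bravo

Answer: <<<<<<< LEFT
echo
=======
charlie
>>>>>>> RIGHT
<<<<<<< LEFT
golf
=======
bravo
>>>>>>> RIGHT
hotel
echo
delta
echo
bravo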